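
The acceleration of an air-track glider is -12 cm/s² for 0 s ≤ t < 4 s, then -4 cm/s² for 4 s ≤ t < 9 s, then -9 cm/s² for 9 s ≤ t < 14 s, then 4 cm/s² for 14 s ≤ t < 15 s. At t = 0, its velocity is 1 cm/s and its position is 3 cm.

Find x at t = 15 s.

On each constant-a segment, Δv = aΔt and Δx = v₀Δt + ½aΔt²; chain segment to segment.
0–4 s: v starts 1 cm/s; Δx = 1·4 + ½·-12·4² = -92 cm; v ends -47 cm/s.
4–9 s: v starts -47 cm/s; Δx = -47·5 + ½·-4·5² = -285 cm; v ends -67 cm/s.
9–14 s: v starts -67 cm/s; Δx = -67·5 + ½·-9·5² = -447.5 cm; v ends -112 cm/s.
14–15 s: v starts -112 cm/s; Δx = -112·1 + ½·4·1² = -110 cm; v ends -108 cm/s.
x(15) = 3 + Σ Δx = -931.5 cm.

-931.5 cm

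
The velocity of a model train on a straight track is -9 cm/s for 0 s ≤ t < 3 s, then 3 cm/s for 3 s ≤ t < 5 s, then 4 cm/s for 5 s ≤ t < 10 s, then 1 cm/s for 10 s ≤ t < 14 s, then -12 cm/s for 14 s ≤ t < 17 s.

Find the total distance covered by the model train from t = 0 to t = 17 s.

93 cm

Total distance travelled is ∫|v| dt — sum the magnitudes of each area piece.
0–3 s: |-9| × 3 = 27 cm
3–5 s: |3| × 2 = 6 cm
5–10 s: |4| × 5 = 20 cm
10–14 s: |1| × 4 = 4 cm
14–17 s: |-12| × 3 = 36 cm
Total distance = 93 cm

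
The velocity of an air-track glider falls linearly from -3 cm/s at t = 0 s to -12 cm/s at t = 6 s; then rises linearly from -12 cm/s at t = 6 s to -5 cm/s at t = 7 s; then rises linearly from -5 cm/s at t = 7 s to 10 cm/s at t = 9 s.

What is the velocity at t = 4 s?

On 0–6 s the graph is linear from -3 to -12 cm/s: v(4) = -3 + (-12 − -3)·(4 − 0)/(6 − 0) = -9 cm/s.

-9 cm/s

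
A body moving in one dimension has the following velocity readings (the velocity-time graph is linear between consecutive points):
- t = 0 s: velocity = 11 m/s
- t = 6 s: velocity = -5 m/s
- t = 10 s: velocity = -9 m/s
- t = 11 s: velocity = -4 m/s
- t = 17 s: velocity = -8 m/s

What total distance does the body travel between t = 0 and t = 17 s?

97.875 m

Distance (not displacement) is the total path length: add the absolute areas under v-t.
0–6 s: v = 0 at t = 4.125 s; triangle areas 22.6875 + 4.6875 = 27.375 m
6–10 s: |½(-5 + -9)(4)| = 28 m
10–11 s: |½(-9 + -4)(1)| = 6.5 m
11–17 s: |½(-4 + -8)(6)| = 36 m
Total distance = 97.875 m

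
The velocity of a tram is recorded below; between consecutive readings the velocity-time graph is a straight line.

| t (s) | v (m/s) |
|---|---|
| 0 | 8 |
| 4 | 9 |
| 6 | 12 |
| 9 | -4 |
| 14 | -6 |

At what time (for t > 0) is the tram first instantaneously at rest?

v changes sign on 6–9 s (from 12 to -4); the graph is linear there, so v = 0 at t = 6 + (-12)·(9 − 6)/(-4 − 12) = 8.25 s.

t = 8.25 s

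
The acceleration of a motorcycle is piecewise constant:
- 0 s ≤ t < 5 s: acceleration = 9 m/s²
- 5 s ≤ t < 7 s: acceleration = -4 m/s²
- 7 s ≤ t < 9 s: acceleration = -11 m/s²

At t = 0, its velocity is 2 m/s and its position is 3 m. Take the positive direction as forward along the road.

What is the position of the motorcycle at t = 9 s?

267.5 m

On each constant-a segment, Δv = aΔt and Δx = v₀Δt + ½aΔt²; chain segment to segment.
0–5 s: v starts 2 m/s; Δx = 2·5 + ½·9·5² = 122.5 m; v ends 47 m/s.
5–7 s: v starts 47 m/s; Δx = 47·2 + ½·-4·2² = 86 m; v ends 39 m/s.
7–9 s: v starts 39 m/s; Δx = 39·2 + ½·-11·2² = 56 m; v ends 17 m/s.
x(9) = 3 + Σ Δx = 267.5 m.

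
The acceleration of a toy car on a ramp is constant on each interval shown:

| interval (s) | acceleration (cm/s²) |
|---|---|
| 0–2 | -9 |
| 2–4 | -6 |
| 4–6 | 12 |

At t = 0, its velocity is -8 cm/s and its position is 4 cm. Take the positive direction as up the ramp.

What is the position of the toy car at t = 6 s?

-146 cm

On each constant-a segment, Δv = aΔt and Δx = v₀Δt + ½aΔt²; chain segment to segment.
0–2 s: v starts -8 cm/s; Δx = -8·2 + ½·-9·2² = -34 cm; v ends -26 cm/s.
2–4 s: v starts -26 cm/s; Δx = -26·2 + ½·-6·2² = -64 cm; v ends -38 cm/s.
4–6 s: v starts -38 cm/s; Δx = -38·2 + ½·12·2² = -52 cm; v ends -14 cm/s.
x(6) = 4 + Σ Δx = -146 cm.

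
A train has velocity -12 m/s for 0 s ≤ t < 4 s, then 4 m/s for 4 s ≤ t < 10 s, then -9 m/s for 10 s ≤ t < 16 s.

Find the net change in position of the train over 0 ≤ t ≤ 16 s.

-78 m

Net displacement equals the area under the velocity-time graph (areas below the axis count negative).
0–4 s: -12 × 4 = -48 m
4–10 s: 4 × 6 = 24 m
10–16 s: -9 × 6 = -54 m
Net displacement = -78 m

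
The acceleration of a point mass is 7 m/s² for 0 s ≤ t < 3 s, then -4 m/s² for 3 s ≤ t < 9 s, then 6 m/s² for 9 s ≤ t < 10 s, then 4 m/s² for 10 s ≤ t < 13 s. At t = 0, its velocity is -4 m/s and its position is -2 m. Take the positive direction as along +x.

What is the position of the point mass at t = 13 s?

On each constant-a segment, Δv = aΔt and Δx = v₀Δt + ½aΔt²; chain segment to segment.
0–3 s: v starts -4 m/s; Δx = -4·3 + ½·7·3² = 19.5 m; v ends 17 m/s.
3–9 s: v starts 17 m/s; Δx = 17·6 + ½·-4·6² = 30 m; v ends -7 m/s.
9–10 s: v starts -7 m/s; Δx = -7·1 + ½·6·1² = -4 m; v ends -1 m/s.
10–13 s: v starts -1 m/s; Δx = -1·3 + ½·4·3² = 15 m; v ends 11 m/s.
x(13) = -2 + Σ Δx = 58.5 m.

58.5 m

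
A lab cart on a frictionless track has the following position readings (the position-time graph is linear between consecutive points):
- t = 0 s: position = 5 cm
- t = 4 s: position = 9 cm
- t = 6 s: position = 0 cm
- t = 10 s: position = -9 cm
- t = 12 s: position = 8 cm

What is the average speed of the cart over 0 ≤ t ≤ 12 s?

Average speed = (total path length)/(elapsed time); on a piecewise-linear x-t graph the path length is Σ|Δx|.
0–4 s: |Δx| = |9 − 5| = 4 cm
4–6 s: |Δx| = |0 − 9| = 9 cm
6–10 s: |Δx| = |-9 − 0| = 9 cm
10–12 s: |Δx| = |8 − -9| = 17 cm
Total path = 39 cm; average speed = 39/12 = 3.25 cm/s.

3.25 cm/s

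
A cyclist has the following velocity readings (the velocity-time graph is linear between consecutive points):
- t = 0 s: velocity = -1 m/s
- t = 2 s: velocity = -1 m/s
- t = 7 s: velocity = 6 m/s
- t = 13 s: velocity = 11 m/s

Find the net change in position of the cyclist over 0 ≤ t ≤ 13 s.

61.5 m

Displacement is the signed area under the v-t curve.
0–2 s: -1 × 2 = -2 m
2–7 s: ½(-1 + 6)(5) = 12.5 m
7–13 s: ½(6 + 11)(6) = 51 m
Net displacement = 61.5 m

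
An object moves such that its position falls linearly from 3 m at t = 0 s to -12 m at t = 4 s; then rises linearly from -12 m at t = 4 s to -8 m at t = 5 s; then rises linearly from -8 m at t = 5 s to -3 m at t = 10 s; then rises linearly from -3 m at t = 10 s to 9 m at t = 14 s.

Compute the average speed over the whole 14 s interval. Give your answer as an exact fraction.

Average speed = (total path length)/(elapsed time); on a piecewise-linear x-t graph the path length is Σ|Δx|.
0–4 s: |Δx| = |-12 − 3| = 15 m
4–5 s: |Δx| = |-8 − -12| = 4 m
5–10 s: |Δx| = |-3 − -8| = 5 m
10–14 s: |Δx| = |9 − -3| = 12 m
Total path = 36 m; average speed = 36/14 = 18/7 m/s.

18/7 m/s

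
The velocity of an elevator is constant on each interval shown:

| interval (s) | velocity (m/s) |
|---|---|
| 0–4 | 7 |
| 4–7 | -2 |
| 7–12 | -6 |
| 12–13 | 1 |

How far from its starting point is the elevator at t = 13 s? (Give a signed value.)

Net displacement equals the area under the velocity-time graph (areas below the axis count negative).
0–4 s: 7 × 4 = 28 m
4–7 s: -2 × 3 = -6 m
7–12 s: -6 × 5 = -30 m
12–13 s: 1 × 1 = 1 m
Net displacement = -7 m

-7 m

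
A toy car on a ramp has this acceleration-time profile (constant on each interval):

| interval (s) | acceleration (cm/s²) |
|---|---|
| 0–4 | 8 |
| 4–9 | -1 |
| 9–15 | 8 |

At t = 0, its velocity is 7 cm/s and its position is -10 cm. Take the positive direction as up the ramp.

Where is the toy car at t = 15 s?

612.5 cm

On each constant-a segment, Δv = aΔt and Δx = v₀Δt + ½aΔt²; chain segment to segment.
0–4 s: v starts 7 cm/s; Δx = 7·4 + ½·8·4² = 92 cm; v ends 39 cm/s.
4–9 s: v starts 39 cm/s; Δx = 39·5 + ½·-1·5² = 182.5 cm; v ends 34 cm/s.
9–15 s: v starts 34 cm/s; Δx = 34·6 + ½·8·6² = 348 cm; v ends 82 cm/s.
x(15) = -10 + Σ Δx = 612.5 cm.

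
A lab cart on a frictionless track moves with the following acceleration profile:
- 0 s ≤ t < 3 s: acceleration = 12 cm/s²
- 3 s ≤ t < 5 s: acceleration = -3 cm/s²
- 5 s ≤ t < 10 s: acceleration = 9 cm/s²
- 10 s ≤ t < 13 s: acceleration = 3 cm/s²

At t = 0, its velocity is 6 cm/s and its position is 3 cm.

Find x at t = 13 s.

On each constant-a segment, Δv = aΔt and Δx = v₀Δt + ½aΔt²; chain segment to segment.
0–3 s: v starts 6 cm/s; Δx = 6·3 + ½·12·3² = 72 cm; v ends 42 cm/s.
3–5 s: v starts 42 cm/s; Δx = 42·2 + ½·-3·2² = 78 cm; v ends 36 cm/s.
5–10 s: v starts 36 cm/s; Δx = 36·5 + ½·9·5² = 292.5 cm; v ends 81 cm/s.
10–13 s: v starts 81 cm/s; Δx = 81·3 + ½·3·3² = 256.5 cm; v ends 90 cm/s.
x(13) = 3 + Σ Δx = 702 cm.

702 cm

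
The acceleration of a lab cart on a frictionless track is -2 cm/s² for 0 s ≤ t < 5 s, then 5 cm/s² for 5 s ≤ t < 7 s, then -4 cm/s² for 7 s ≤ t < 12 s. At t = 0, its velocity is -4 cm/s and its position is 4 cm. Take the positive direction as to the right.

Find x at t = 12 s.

-129 cm

On each constant-a segment, Δv = aΔt and Δx = v₀Δt + ½aΔt²; chain segment to segment.
0–5 s: v starts -4 cm/s; Δx = -4·5 + ½·-2·5² = -45 cm; v ends -14 cm/s.
5–7 s: v starts -14 cm/s; Δx = -14·2 + ½·5·2² = -18 cm; v ends -4 cm/s.
7–12 s: v starts -4 cm/s; Δx = -4·5 + ½·-4·5² = -70 cm; v ends -24 cm/s.
x(12) = 4 + Σ Δx = -129 cm.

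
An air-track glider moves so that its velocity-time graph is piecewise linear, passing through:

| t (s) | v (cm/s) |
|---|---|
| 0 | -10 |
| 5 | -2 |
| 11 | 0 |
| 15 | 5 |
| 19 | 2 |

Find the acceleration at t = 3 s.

1.6 cm/s²

Acceleration is the slope of the v-t graph on 0–5 s: (-2 − -10)/(5 − 0) = 1.6 cm/s².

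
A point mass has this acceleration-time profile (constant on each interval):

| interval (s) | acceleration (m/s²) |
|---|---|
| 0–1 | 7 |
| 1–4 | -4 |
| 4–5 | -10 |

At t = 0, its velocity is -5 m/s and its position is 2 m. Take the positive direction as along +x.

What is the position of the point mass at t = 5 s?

-26.5 m

On each constant-a segment, Δv = aΔt and Δx = v₀Δt + ½aΔt²; chain segment to segment.
0–1 s: v starts -5 m/s; Δx = -5·1 + ½·7·1² = -1.5 m; v ends 2 m/s.
1–4 s: v starts 2 m/s; Δx = 2·3 + ½·-4·3² = -12 m; v ends -10 m/s.
4–5 s: v starts -10 m/s; Δx = -10·1 + ½·-10·1² = -15 m; v ends -20 m/s.
x(5) = 2 + Σ Δx = -26.5 m.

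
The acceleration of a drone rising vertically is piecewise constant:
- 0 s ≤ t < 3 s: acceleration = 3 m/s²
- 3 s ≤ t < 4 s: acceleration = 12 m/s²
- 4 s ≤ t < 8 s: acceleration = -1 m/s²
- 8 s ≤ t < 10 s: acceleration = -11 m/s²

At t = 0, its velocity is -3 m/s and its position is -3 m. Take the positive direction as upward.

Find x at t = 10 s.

83.5 m

On each constant-a segment, Δv = aΔt and Δx = v₀Δt + ½aΔt²; chain segment to segment.
0–3 s: v starts -3 m/s; Δx = -3·3 + ½·3·3² = 4.5 m; v ends 6 m/s.
3–4 s: v starts 6 m/s; Δx = 6·1 + ½·12·1² = 12 m; v ends 18 m/s.
4–8 s: v starts 18 m/s; Δx = 18·4 + ½·-1·4² = 64 m; v ends 14 m/s.
8–10 s: v starts 14 m/s; Δx = 14·2 + ½·-11·2² = 6 m; v ends -8 m/s.
x(10) = -3 + Σ Δx = 83.5 m.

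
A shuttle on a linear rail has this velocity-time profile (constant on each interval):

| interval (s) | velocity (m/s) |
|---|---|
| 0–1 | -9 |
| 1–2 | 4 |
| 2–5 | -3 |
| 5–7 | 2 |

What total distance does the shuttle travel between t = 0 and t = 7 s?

26 m

Total distance travelled is ∫|v| dt — sum the magnitudes of each area piece.
0–1 s: |-9| × 1 = 9 m
1–2 s: |4| × 1 = 4 m
2–5 s: |-3| × 3 = 9 m
5–7 s: |2| × 2 = 4 m
Total distance = 26 m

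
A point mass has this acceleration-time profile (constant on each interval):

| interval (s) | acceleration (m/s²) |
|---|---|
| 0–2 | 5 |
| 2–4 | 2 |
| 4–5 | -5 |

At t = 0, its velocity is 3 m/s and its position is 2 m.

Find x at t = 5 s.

On each constant-a segment, Δv = aΔt and Δx = v₀Δt + ½aΔt²; chain segment to segment.
0–2 s: v starts 3 m/s; Δx = 3·2 + ½·5·2² = 16 m; v ends 13 m/s.
2–4 s: v starts 13 m/s; Δx = 13·2 + ½·2·2² = 30 m; v ends 17 m/s.
4–5 s: v starts 17 m/s; Δx = 17·1 + ½·-5·1² = 14.5 m; v ends 12 m/s.
x(5) = 2 + Σ Δx = 62.5 m.

62.5 m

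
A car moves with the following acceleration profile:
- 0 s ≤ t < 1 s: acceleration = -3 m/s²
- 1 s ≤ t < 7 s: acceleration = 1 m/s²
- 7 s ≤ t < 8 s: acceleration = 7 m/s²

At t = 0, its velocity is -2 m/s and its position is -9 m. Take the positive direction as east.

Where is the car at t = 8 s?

-20 m

On each constant-a segment, Δv = aΔt and Δx = v₀Δt + ½aΔt²; chain segment to segment.
0–1 s: v starts -2 m/s; Δx = -2·1 + ½·-3·1² = -3.5 m; v ends -5 m/s.
1–7 s: v starts -5 m/s; Δx = -5·6 + ½·1·6² = -12 m; v ends 1 m/s.
7–8 s: v starts 1 m/s; Δx = 1·1 + ½·7·1² = 4.5 m; v ends 8 m/s.
x(8) = -9 + Σ Δx = -20 m.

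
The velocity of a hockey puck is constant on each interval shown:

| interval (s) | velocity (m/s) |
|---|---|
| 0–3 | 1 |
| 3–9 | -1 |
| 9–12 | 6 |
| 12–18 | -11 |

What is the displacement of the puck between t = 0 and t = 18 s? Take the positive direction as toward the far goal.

Net displacement equals the area under the velocity-time graph (areas below the axis count negative).
0–3 s: 1 × 3 = 3 m
3–9 s: -1 × 6 = -6 m
9–12 s: 6 × 3 = 18 m
12–18 s: -11 × 6 = -66 m
Net displacement = -51 m

-51 m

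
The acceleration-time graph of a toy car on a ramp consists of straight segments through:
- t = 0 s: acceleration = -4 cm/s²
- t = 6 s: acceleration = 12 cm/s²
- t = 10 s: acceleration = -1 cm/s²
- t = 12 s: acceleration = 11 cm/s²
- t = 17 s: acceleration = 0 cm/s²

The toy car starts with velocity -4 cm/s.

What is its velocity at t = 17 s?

79.5 cm/s

Δv equals the area under the a-t graph; then v = v₀ + Δv.
0–6 s: ½(-4 + 12)(6) = 24 cm/s
6–10 s: ½(12 + -1)(4) = 22 cm/s
10–12 s: ½(-1 + 11)(2) = 10 cm/s
12–17 s: ½(11 + 0)(5) = 27.5 cm/s
Δv = 83.5 cm/s, so v(17) = -4 + (83.5) = 79.5 cm/s.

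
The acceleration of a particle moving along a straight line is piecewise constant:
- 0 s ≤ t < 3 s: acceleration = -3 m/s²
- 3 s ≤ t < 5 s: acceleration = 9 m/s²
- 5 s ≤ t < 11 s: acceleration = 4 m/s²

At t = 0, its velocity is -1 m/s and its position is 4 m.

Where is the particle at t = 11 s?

105.5 m

On each constant-a segment, Δv = aΔt and Δx = v₀Δt + ½aΔt²; chain segment to segment.
0–3 s: v starts -1 m/s; Δx = -1·3 + ½·-3·3² = -16.5 m; v ends -10 m/s.
3–5 s: v starts -10 m/s; Δx = -10·2 + ½·9·2² = -2 m; v ends 8 m/s.
5–11 s: v starts 8 m/s; Δx = 8·6 + ½·4·6² = 120 m; v ends 32 m/s.
x(11) = 4 + Σ Δx = 105.5 m.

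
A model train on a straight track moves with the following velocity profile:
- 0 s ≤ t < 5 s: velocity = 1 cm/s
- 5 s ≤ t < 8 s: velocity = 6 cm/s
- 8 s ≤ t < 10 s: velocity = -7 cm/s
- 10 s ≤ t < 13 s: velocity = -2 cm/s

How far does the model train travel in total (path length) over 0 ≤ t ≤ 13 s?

43 cm

Distance (not displacement) is the total path length: add the absolute areas under v-t.
0–5 s: |1| × 5 = 5 cm
5–8 s: |6| × 3 = 18 cm
8–10 s: |-7| × 2 = 14 cm
10–13 s: |-2| × 3 = 6 cm
Total distance = 43 cm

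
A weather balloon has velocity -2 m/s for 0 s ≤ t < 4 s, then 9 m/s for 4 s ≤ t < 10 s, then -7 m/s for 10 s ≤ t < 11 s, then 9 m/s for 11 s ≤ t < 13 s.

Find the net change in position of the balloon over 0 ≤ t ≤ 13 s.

Displacement is the signed area under the v-t curve.
0–4 s: -2 × 4 = -8 m
4–10 s: 9 × 6 = 54 m
10–11 s: -7 × 1 = -7 m
11–13 s: 9 × 2 = 18 m
Net displacement = 57 m

57 m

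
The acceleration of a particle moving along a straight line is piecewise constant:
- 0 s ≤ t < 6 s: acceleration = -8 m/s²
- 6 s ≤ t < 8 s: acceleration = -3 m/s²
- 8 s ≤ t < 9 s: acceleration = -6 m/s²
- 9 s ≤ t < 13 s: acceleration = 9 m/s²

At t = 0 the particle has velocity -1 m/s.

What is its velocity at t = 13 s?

Δv equals the area under the a-t graph; then v = v₀ + Δv.
0–6 s: -8 × 6 = -48 m/s
6–8 s: -3 × 2 = -6 m/s
8–9 s: -6 × 1 = -6 m/s
9–13 s: 9 × 4 = 36 m/s
Δv = -24 m/s, so v(13) = -1 + (-24) = -25 m/s.

-25 m/s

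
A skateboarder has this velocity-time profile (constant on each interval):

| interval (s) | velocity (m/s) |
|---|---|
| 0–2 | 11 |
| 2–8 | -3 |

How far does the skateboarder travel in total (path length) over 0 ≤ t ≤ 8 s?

Total distance travelled is ∫|v| dt — sum the magnitudes of each area piece.
0–2 s: |11| × 2 = 22 m
2–8 s: |-3| × 6 = 18 m
Total distance = 40 m

40 m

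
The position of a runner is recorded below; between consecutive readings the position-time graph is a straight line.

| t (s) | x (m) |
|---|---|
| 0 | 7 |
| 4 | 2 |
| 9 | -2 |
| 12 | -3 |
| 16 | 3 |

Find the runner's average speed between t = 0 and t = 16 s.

1 m/s

Average speed = (total path length)/(elapsed time); on a piecewise-linear x-t graph the path length is Σ|Δx|.
0–4 s: |Δx| = |2 − 7| = 5 m
4–9 s: |Δx| = |-2 − 2| = 4 m
9–12 s: |Δx| = |-3 − -2| = 1 m
12–16 s: |Δx| = |3 − -3| = 6 m
Total path = 16 m; average speed = 16/16 = 1 m/s.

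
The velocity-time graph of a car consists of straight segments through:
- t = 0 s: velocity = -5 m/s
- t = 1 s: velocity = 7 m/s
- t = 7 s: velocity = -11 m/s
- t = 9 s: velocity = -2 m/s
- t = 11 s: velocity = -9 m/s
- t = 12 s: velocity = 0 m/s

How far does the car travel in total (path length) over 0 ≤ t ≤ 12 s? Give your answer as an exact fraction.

719/12 m

Distance (not displacement) is the total path length: add the absolute areas under v-t.
0–1 s: v = 0 at t = 5/12 s; triangle areas 25/24 + 49/24 = 37/12 m
1–7 s: v = 0 at t = 10/3 s; triangle areas 49/6 + 121/6 = 85/3 m
7–9 s: |½(-11 + -2)(2)| = 13 m
9–11 s: |½(-2 + -9)(2)| = 11 m
11–12 s: |½(-9 + 0)(1)| = 4.5 m
Total distance = 719/12 m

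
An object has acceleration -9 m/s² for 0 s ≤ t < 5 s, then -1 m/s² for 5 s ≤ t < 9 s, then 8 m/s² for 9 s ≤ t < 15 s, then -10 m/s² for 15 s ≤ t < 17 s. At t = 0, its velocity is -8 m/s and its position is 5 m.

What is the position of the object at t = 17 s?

-603.5 m

On each constant-a segment, Δv = aΔt and Δx = v₀Δt + ½aΔt²; chain segment to segment.
0–5 s: v starts -8 m/s; Δx = -8·5 + ½·-9·5² = -152.5 m; v ends -53 m/s.
5–9 s: v starts -53 m/s; Δx = -53·4 + ½·-1·4² = -220 m; v ends -57 m/s.
9–15 s: v starts -57 m/s; Δx = -57·6 + ½·8·6² = -198 m; v ends -9 m/s.
15–17 s: v starts -9 m/s; Δx = -9·2 + ½·-10·2² = -38 m; v ends -29 m/s.
x(17) = 5 + Σ Δx = -603.5 m.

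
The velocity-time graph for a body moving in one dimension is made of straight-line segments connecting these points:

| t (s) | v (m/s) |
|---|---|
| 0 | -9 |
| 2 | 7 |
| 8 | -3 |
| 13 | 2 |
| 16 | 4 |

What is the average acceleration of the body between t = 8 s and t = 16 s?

0.875 m/s²

Average acceleration = Δv/Δt = (4 − -3)/(16 − 8) = 0.875 m/s².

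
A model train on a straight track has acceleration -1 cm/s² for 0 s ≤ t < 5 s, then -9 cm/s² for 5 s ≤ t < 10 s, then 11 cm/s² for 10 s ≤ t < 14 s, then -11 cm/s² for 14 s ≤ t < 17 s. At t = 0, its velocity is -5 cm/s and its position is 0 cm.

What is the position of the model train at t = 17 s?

-414.5 cm

On each constant-a segment, Δv = aΔt and Δx = v₀Δt + ½aΔt²; chain segment to segment.
0–5 s: v starts -5 cm/s; Δx = -5·5 + ½·-1·5² = -37.5 cm; v ends -10 cm/s.
5–10 s: v starts -10 cm/s; Δx = -10·5 + ½·-9·5² = -162.5 cm; v ends -55 cm/s.
10–14 s: v starts -55 cm/s; Δx = -55·4 + ½·11·4² = -132 cm; v ends -11 cm/s.
14–17 s: v starts -11 cm/s; Δx = -11·3 + ½·-11·3² = -82.5 cm; v ends -44 cm/s.
x(17) = 0 + Σ Δx = -414.5 cm.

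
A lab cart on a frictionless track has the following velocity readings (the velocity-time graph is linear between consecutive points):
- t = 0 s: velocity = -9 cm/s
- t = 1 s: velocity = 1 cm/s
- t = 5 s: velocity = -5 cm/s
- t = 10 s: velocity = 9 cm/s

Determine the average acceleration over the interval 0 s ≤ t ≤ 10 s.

1.8 cm/s²

Average acceleration = Δv/Δt = (9 − -9)/(10 − 0) = 1.8 cm/s².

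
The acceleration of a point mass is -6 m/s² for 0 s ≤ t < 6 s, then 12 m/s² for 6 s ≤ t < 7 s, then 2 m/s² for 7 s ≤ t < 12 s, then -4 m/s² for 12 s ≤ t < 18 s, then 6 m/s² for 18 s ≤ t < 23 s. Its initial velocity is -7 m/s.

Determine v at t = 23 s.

-15 m/s

Δv equals the area under the a-t graph; then v = v₀ + Δv.
0–6 s: -6 × 6 = -36 m/s
6–7 s: 12 × 1 = 12 m/s
7–12 s: 2 × 5 = 10 m/s
12–18 s: -4 × 6 = -24 m/s
18–23 s: 6 × 5 = 30 m/s
Δv = -8 m/s, so v(23) = -7 + (-8) = -15 m/s.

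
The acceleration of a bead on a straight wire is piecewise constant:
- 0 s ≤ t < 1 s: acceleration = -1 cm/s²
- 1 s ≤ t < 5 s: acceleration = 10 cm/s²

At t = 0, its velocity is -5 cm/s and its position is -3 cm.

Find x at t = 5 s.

On each constant-a segment, Δv = aΔt and Δx = v₀Δt + ½aΔt²; chain segment to segment.
0–1 s: v starts -5 cm/s; Δx = -5·1 + ½·-1·1² = -5.5 cm; v ends -6 cm/s.
1–5 s: v starts -6 cm/s; Δx = -6·4 + ½·10·4² = 56 cm; v ends 34 cm/s.
x(5) = -3 + Σ Δx = 47.5 cm.

47.5 cm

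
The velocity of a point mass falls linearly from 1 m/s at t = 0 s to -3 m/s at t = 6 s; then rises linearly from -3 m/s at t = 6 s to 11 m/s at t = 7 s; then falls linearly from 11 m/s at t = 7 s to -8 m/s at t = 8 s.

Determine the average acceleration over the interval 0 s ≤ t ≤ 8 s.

Average acceleration = Δv/Δt = (-8 − 1)/(8 − 0) = -1.125 m/s².

-1.125 m/s²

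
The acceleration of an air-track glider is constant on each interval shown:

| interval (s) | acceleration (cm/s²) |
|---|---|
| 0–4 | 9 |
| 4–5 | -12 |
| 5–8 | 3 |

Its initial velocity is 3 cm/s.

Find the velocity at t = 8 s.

Δv equals the area under the a-t graph; then v = v₀ + Δv.
0–4 s: 9 × 4 = 36 cm/s
4–5 s: -12 × 1 = -12 cm/s
5–8 s: 3 × 3 = 9 cm/s
Δv = 33 cm/s, so v(8) = 3 + (33) = 36 cm/s.

36 cm/s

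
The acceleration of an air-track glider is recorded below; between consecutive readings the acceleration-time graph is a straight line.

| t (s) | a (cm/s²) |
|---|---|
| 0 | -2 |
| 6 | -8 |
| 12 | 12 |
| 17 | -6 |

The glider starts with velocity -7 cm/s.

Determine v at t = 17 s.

-10 cm/s

Δv equals the area under the a-t graph; then v = v₀ + Δv.
0–6 s: ½(-2 + -8)(6) = -30 cm/s
6–12 s: ½(-8 + 12)(6) = 12 cm/s
12–17 s: ½(12 + -6)(5) = 15 cm/s
Δv = -3 cm/s, so v(17) = -7 + (-3) = -10 cm/s.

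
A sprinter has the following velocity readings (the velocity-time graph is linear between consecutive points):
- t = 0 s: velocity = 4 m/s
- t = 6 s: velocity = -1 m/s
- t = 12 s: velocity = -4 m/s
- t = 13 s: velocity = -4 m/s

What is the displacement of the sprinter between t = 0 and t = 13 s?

-10 m

Displacement is the signed area under the v-t curve.
0–6 s: ½(4 + -1)(6) = 9 m
6–12 s: ½(-1 + -4)(6) = -15 m
12–13 s: -4 × 1 = -4 m
Net displacement = -10 m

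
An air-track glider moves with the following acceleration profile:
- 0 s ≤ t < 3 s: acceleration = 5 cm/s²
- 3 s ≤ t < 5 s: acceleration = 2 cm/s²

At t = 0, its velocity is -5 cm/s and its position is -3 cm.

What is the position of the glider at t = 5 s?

On each constant-a segment, Δv = aΔt and Δx = v₀Δt + ½aΔt²; chain segment to segment.
0–3 s: v starts -5 cm/s; Δx = -5·3 + ½·5·3² = 7.5 cm; v ends 10 cm/s.
3–5 s: v starts 10 cm/s; Δx = 10·2 + ½·2·2² = 24 cm; v ends 14 cm/s.
x(5) = -3 + Σ Δx = 28.5 cm.

28.5 cm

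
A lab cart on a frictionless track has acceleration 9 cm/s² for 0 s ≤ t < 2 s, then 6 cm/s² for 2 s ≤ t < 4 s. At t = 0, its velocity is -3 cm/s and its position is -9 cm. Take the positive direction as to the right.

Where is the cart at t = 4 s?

45 cm

On each constant-a segment, Δv = aΔt and Δx = v₀Δt + ½aΔt²; chain segment to segment.
0–2 s: v starts -3 cm/s; Δx = -3·2 + ½·9·2² = 12 cm; v ends 15 cm/s.
2–4 s: v starts 15 cm/s; Δx = 15·2 + ½·6·2² = 42 cm; v ends 27 cm/s.
x(4) = -9 + Σ Δx = 45 cm.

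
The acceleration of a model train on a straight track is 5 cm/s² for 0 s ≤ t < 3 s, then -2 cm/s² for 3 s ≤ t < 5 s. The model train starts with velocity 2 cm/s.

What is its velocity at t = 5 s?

13 cm/s

Δv equals the area under the a-t graph; then v = v₀ + Δv.
0–3 s: 5 × 3 = 15 cm/s
3–5 s: -2 × 2 = -4 cm/s
Δv = 11 cm/s, so v(5) = 2 + (11) = 13 cm/s.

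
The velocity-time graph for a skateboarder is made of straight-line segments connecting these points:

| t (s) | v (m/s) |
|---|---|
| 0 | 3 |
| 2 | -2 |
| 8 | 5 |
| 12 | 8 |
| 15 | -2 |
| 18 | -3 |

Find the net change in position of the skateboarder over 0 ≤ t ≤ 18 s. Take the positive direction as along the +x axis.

37.5 m

Displacement is the signed area under the v-t curve.
0–2 s: ½(3 + -2)(2) = 1 m
2–8 s: ½(-2 + 5)(6) = 9 m
8–12 s: ½(5 + 8)(4) = 26 m
12–15 s: ½(8 + -2)(3) = 9 m
15–18 s: ½(-2 + -3)(3) = -7.5 m
Net displacement = 37.5 m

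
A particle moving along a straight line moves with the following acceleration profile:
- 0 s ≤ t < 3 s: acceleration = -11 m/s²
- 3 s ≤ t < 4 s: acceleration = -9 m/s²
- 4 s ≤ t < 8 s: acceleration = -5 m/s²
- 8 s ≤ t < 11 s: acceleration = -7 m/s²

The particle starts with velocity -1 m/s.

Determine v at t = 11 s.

-84 m/s

Δv equals the area under the a-t graph; then v = v₀ + Δv.
0–3 s: -11 × 3 = -33 m/s
3–4 s: -9 × 1 = -9 m/s
4–8 s: -5 × 4 = -20 m/s
8–11 s: -7 × 3 = -21 m/s
Δv = -83 m/s, so v(11) = -1 + (-83) = -84 m/s.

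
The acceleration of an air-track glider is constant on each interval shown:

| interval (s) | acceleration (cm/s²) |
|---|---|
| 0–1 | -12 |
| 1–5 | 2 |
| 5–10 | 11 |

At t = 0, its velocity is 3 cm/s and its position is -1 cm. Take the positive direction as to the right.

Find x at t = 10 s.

On each constant-a segment, Δv = aΔt and Δx = v₀Δt + ½aΔt²; chain segment to segment.
0–1 s: v starts 3 cm/s; Δx = 3·1 + ½·-12·1² = -3 cm; v ends -9 cm/s.
1–5 s: v starts -9 cm/s; Δx = -9·4 + ½·2·4² = -20 cm; v ends -1 cm/s.
5–10 s: v starts -1 cm/s; Δx = -1·5 + ½·11·5² = 132.5 cm; v ends 54 cm/s.
x(10) = -1 + Σ Δx = 108.5 cm.

108.5 cm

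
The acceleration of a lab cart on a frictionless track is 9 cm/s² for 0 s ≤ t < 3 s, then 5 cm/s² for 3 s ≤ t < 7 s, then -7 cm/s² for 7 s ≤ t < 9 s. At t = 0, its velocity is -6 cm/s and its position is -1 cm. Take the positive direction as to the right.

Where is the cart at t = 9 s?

On each constant-a segment, Δv = aΔt and Δx = v₀Δt + ½aΔt²; chain segment to segment.
0–3 s: v starts -6 cm/s; Δx = -6·3 + ½·9·3² = 22.5 cm; v ends 21 cm/s.
3–7 s: v starts 21 cm/s; Δx = 21·4 + ½·5·4² = 124 cm; v ends 41 cm/s.
7–9 s: v starts 41 cm/s; Δx = 41·2 + ½·-7·2² = 68 cm; v ends 27 cm/s.
x(9) = -1 + Σ Δx = 213.5 cm.

213.5 cm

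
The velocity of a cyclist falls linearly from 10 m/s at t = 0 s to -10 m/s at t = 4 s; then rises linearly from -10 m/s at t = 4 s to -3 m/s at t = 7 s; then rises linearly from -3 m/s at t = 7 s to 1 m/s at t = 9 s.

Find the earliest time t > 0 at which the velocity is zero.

t = 2 s

v changes sign on 0–4 s (from 10 to -10); the graph is linear there, so v = 0 at t = 0 + (-10)·(4 − 0)/(-10 − 10) = 2 s.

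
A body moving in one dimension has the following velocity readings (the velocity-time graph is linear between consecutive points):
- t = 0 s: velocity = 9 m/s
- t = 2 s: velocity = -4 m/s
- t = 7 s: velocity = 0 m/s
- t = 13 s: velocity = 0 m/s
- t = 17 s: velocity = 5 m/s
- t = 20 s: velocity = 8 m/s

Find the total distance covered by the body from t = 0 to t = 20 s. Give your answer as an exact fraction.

1221/26 m

Distance (not displacement) is the total path length: add the absolute areas under v-t.
0–2 s: v = 0 at t = 18/13 s; triangle areas 81/13 + 16/13 = 97/13 m
2–7 s: |½(-4 + 0)(5)| = 10 m
7–13 s: |0| × 6 = 0 m
13–17 s: |½(0 + 5)(4)| = 10 m
17–20 s: |½(5 + 8)(3)| = 19.5 m
Total distance = 1221/26 m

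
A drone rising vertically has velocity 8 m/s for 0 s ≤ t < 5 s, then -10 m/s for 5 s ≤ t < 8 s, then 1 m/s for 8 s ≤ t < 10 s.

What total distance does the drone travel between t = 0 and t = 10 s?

Total distance travelled is ∫|v| dt — sum the magnitudes of each area piece.
0–5 s: |8| × 5 = 40 m
5–8 s: |-10| × 3 = 30 m
8–10 s: |1| × 2 = 2 m
Total distance = 72 m

72 m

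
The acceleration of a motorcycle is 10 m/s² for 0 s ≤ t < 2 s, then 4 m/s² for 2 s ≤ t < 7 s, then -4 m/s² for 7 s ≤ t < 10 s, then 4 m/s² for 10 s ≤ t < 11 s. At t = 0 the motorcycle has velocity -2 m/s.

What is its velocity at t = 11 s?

30 m/s

Δv equals the area under the a-t graph; then v = v₀ + Δv.
0–2 s: 10 × 2 = 20 m/s
2–7 s: 4 × 5 = 20 m/s
7–10 s: -4 × 3 = -12 m/s
10–11 s: 4 × 1 = 4 m/s
Δv = 32 m/s, so v(11) = -2 + (32) = 30 m/s.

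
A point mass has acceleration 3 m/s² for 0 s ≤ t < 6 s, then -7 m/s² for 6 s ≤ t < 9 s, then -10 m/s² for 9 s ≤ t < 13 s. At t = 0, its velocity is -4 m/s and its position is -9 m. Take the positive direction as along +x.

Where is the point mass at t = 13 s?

-76.5 m

On each constant-a segment, Δv = aΔt and Δx = v₀Δt + ½aΔt²; chain segment to segment.
0–6 s: v starts -4 m/s; Δx = -4·6 + ½·3·6² = 30 m; v ends 14 m/s.
6–9 s: v starts 14 m/s; Δx = 14·3 + ½·-7·3² = 10.5 m; v ends -7 m/s.
9–13 s: v starts -7 m/s; Δx = -7·4 + ½·-10·4² = -108 m; v ends -47 m/s.
x(13) = -9 + Σ Δx = -76.5 m.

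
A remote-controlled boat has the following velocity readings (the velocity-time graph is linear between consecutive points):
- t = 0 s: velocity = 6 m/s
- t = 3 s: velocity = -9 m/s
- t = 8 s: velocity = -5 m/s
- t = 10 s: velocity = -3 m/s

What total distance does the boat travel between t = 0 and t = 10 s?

54.7 m

Total distance travelled is ∫|v| dt — sum the magnitudes of each area piece.
0–3 s: v = 0 at t = 1.2 s; triangle areas 3.6 + 8.1 = 11.7 m
3–8 s: |½(-9 + -5)(5)| = 35 m
8–10 s: |½(-5 + -3)(2)| = 8 m
Total distance = 54.7 m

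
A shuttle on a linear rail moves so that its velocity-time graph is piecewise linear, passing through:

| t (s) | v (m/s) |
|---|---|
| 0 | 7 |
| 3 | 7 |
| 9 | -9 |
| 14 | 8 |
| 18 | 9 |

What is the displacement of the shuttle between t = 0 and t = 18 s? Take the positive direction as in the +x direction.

Net displacement equals the area under the velocity-time graph (areas below the axis count negative).
0–3 s: 7 × 3 = 21 m
3–9 s: ½(7 + -9)(6) = -6 m
9–14 s: ½(-9 + 8)(5) = -2.5 m
14–18 s: ½(8 + 9)(4) = 34 m
Net displacement = 46.5 m

46.5 m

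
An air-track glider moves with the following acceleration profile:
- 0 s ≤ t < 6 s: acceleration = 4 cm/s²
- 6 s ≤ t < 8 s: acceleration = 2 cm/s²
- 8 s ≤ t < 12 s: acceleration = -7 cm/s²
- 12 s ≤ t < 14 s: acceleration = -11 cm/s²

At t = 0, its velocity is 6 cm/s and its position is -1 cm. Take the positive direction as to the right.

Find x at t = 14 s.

On each constant-a segment, Δv = aΔt and Δx = v₀Δt + ½aΔt²; chain segment to segment.
0–6 s: v starts 6 cm/s; Δx = 6·6 + ½·4·6² = 108 cm; v ends 30 cm/s.
6–8 s: v starts 30 cm/s; Δx = 30·2 + ½·2·2² = 64 cm; v ends 34 cm/s.
8–12 s: v starts 34 cm/s; Δx = 34·4 + ½·-7·4² = 80 cm; v ends 6 cm/s.
12–14 s: v starts 6 cm/s; Δx = 6·2 + ½·-11·2² = -10 cm; v ends -16 cm/s.
x(14) = -1 + Σ Δx = 241 cm.

241 cm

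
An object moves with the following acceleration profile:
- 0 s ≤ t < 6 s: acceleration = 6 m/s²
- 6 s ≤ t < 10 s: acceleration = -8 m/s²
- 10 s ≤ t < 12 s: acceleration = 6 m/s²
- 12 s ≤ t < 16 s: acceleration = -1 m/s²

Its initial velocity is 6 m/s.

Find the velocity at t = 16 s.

18 m/s

Δv equals the area under the a-t graph; then v = v₀ + Δv.
0–6 s: 6 × 6 = 36 m/s
6–10 s: -8 × 4 = -32 m/s
10–12 s: 6 × 2 = 12 m/s
12–16 s: -1 × 4 = -4 m/s
Δv = 12 m/s, so v(16) = 6 + (12) = 18 m/s.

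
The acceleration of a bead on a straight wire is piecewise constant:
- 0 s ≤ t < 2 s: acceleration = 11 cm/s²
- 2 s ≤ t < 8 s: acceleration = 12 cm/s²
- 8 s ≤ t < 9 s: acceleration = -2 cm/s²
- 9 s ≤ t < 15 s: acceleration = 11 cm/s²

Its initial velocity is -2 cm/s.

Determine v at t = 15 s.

Δv equals the area under the a-t graph; then v = v₀ + Δv.
0–2 s: 11 × 2 = 22 cm/s
2–8 s: 12 × 6 = 72 cm/s
8–9 s: -2 × 1 = -2 cm/s
9–15 s: 11 × 6 = 66 cm/s
Δv = 158 cm/s, so v(15) = -2 + (158) = 156 cm/s.

156 cm/s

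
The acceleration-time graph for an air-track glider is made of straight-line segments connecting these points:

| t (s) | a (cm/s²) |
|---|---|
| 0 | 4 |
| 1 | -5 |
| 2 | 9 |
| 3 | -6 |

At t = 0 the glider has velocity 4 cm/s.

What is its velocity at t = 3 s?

Δv equals the area under the a-t graph; then v = v₀ + Δv.
0–1 s: ½(4 + -5)(1) = -0.5 cm/s
1–2 s: ½(-5 + 9)(1) = 2 cm/s
2–3 s: ½(9 + -6)(1) = 1.5 cm/s
Δv = 3 cm/s, so v(3) = 4 + (3) = 7 cm/s.

7 cm/s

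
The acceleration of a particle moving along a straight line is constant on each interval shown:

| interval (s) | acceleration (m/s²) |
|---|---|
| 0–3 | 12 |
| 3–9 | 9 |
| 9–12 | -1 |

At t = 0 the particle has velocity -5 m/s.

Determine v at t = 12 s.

Δv equals the area under the a-t graph; then v = v₀ + Δv.
0–3 s: 12 × 3 = 36 m/s
3–9 s: 9 × 6 = 54 m/s
9–12 s: -1 × 3 = -3 m/s
Δv = 87 m/s, so v(12) = -5 + (87) = 82 m/s.

82 m/s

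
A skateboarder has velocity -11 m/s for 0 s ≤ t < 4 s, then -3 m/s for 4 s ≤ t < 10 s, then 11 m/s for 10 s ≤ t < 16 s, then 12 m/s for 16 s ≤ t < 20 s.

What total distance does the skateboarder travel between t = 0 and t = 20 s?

Total distance travelled is ∫|v| dt — sum the magnitudes of each area piece.
0–4 s: |-11| × 4 = 44 m
4–10 s: |-3| × 6 = 18 m
10–16 s: |11| × 6 = 66 m
16–20 s: |12| × 4 = 48 m
Total distance = 176 m

176 m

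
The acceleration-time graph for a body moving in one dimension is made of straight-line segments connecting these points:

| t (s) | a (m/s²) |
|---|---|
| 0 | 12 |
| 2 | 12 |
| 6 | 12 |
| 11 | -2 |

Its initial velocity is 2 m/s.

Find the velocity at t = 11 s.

99 m/s

Δv equals the area under the a-t graph; then v = v₀ + Δv.
0–2 s: 12 × 2 = 24 m/s
2–6 s: 12 × 4 = 48 m/s
6–11 s: ½(12 + -2)(5) = 25 m/s
Δv = 97 m/s, so v(11) = 2 + (97) = 99 m/s.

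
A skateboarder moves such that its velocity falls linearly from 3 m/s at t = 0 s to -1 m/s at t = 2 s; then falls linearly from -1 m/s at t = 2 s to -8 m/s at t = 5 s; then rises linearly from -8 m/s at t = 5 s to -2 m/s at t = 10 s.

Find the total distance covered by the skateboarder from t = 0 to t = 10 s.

Distance (not displacement) is the total path length: add the absolute areas under v-t.
0–2 s: v = 0 at t = 1.5 s; triangle areas 2.25 + 0.25 = 2.5 m
2–5 s: |½(-1 + -8)(3)| = 13.5 m
5–10 s: |½(-8 + -2)(5)| = 25 m
Total distance = 41 m

41 m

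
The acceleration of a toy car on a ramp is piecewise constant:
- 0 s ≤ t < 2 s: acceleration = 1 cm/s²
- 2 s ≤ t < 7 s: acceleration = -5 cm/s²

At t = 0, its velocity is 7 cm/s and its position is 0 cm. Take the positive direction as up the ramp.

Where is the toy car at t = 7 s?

On each constant-a segment, Δv = aΔt and Δx = v₀Δt + ½aΔt²; chain segment to segment.
0–2 s: v starts 7 cm/s; Δx = 7·2 + ½·1·2² = 16 cm; v ends 9 cm/s.
2–7 s: v starts 9 cm/s; Δx = 9·5 + ½·-5·5² = -17.5 cm; v ends -16 cm/s.
x(7) = 0 + Σ Δx = -1.5 cm.

-1.5 cm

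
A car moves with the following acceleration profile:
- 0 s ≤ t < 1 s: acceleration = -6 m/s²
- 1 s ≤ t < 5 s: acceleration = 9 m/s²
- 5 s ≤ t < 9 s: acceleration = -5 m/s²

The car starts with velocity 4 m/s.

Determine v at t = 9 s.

14 m/s

Δv equals the area under the a-t graph; then v = v₀ + Δv.
0–1 s: -6 × 1 = -6 m/s
1–5 s: 9 × 4 = 36 m/s
5–9 s: -5 × 4 = -20 m/s
Δv = 10 m/s, so v(9) = 4 + (10) = 14 m/s.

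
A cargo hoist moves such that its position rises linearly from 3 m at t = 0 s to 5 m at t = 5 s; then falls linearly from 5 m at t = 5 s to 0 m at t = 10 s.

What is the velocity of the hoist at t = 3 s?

Velocity is the slope of the x-t graph on 0–5 s: (5 − 3)/(5 − 0) = 0.4 m/s.

0.4 m/s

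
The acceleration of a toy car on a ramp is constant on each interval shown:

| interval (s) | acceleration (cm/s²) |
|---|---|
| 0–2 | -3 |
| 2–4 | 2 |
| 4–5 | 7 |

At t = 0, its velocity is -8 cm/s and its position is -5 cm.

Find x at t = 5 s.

On each constant-a segment, Δv = aΔt and Δx = v₀Δt + ½aΔt²; chain segment to segment.
0–2 s: v starts -8 cm/s; Δx = -8·2 + ½·-3·2² = -22 cm; v ends -14 cm/s.
2–4 s: v starts -14 cm/s; Δx = -14·2 + ½·2·2² = -24 cm; v ends -10 cm/s.
4–5 s: v starts -10 cm/s; Δx = -10·1 + ½·7·1² = -6.5 cm; v ends -3 cm/s.
x(5) = -5 + Σ Δx = -57.5 cm.

-57.5 cm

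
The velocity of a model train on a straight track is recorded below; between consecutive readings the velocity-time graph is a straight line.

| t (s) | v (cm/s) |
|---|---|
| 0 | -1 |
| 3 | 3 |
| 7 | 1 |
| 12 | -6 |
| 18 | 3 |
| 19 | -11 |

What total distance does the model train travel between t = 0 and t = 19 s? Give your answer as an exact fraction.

Total distance travelled is ∫|v| dt — sum the magnitudes of each area piece.
0–3 s: v = 0 at t = 0.75 s; triangle areas 0.375 + 3.375 = 3.75 cm
3–7 s: |½(3 + 1)(4)| = 8 cm
7–12 s: v = 0 at t = 54/7 s; triangle areas 5/14 + 90/7 = 185/14 cm
12–18 s: v = 0 at t = 16 s; triangle areas 12 + 3 = 15 cm
18–19 s: v = 0 at t = 255/14 s; triangle areas 9/28 + 121/28 = 65/14 cm
Total distance = 1249/28 cm

1249/28 cm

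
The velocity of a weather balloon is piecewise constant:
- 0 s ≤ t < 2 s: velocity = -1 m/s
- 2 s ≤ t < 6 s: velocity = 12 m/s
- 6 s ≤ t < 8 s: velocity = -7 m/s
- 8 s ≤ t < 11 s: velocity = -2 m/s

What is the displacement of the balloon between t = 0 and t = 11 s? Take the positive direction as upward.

26 m

Net displacement equals the area under the velocity-time graph (areas below the axis count negative).
0–2 s: -1 × 2 = -2 m
2–6 s: 12 × 4 = 48 m
6–8 s: -7 × 2 = -14 m
8–11 s: -2 × 3 = -6 m
Net displacement = 26 m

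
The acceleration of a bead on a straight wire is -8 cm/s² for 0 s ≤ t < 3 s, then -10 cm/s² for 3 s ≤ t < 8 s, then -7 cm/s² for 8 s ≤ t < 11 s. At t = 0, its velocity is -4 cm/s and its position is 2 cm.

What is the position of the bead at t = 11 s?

-576.5 cm

On each constant-a segment, Δv = aΔt and Δx = v₀Δt + ½aΔt²; chain segment to segment.
0–3 s: v starts -4 cm/s; Δx = -4·3 + ½·-8·3² = -48 cm; v ends -28 cm/s.
3–8 s: v starts -28 cm/s; Δx = -28·5 + ½·-10·5² = -265 cm; v ends -78 cm/s.
8–11 s: v starts -78 cm/s; Δx = -78·3 + ½·-7·3² = -265.5 cm; v ends -99 cm/s.
x(11) = 2 + Σ Δx = -576.5 cm.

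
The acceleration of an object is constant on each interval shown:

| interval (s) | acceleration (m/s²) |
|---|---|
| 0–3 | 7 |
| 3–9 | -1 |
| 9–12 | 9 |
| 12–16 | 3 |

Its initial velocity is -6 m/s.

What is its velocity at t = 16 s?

Δv equals the area under the a-t graph; then v = v₀ + Δv.
0–3 s: 7 × 3 = 21 m/s
3–9 s: -1 × 6 = -6 m/s
9–12 s: 9 × 3 = 27 m/s
12–16 s: 3 × 4 = 12 m/s
Δv = 54 m/s, so v(16) = -6 + (54) = 48 m/s.

48 m/s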